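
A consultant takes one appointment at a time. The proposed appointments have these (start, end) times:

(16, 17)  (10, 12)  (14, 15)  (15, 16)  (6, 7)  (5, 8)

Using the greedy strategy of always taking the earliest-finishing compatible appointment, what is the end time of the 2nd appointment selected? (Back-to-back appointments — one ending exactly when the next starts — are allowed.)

By end time: (6,7), (5,8), (10,12), (14,15), (15,16), (16,17).
Pick (6,7); next start ≥ 7 → (10,12); next start ≥ 12 → (14,15); next start ≥ 15 → (15,16); next start ≥ 16 → (16,17).
Selected: (6,7) (10,12) (14,15) (15,16) (16,17)

12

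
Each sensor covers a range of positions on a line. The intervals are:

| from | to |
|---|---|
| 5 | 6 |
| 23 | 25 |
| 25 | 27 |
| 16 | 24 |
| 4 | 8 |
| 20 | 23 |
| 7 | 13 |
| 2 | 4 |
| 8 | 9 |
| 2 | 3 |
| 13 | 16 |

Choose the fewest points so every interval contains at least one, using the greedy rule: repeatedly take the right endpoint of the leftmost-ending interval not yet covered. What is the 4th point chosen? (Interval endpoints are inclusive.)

Sort by right endpoint; whenever an interval is uncovered, place a point at its right end.
Sorted: [2,3] [2,4] [5,6] [4,8] [8,9] [7,13] [13,16] [20,23] [16,24] [23,25] [25,27]
{[2,3],[2,4]} hit by 3; {[5,6],[4,8]} hit by 6; {[8,9],[7,13]} hit by 9; {[13,16]} hit by 16; {[20,23],[16,24],[23,25]} hit by 23; {[25,27]} hit by 27.
Points: 3, 6, 9, 16, 23, 27 (6 total).

16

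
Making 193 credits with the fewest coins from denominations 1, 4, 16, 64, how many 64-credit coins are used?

Greedy: take as many of the largest coin as possible, then repeat with the remainder.
193 = 3×64 + 1×1
Count of 64: 3

3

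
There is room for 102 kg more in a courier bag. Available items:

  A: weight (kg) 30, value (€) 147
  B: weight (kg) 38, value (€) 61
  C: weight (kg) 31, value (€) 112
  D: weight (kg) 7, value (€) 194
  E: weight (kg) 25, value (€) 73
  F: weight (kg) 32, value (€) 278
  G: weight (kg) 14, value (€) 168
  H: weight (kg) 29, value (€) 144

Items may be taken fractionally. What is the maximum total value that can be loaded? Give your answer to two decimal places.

Greedy by value/weight ratio, highest first.
Order: D (194/7=27.71) > G (168/14=12.00) > F (278/32=8.69) > H (144/29=4.97) > A (147/30=4.90) > C (112/31=3.61) > E (73/25=2.92) > B (61/38=1.61)
Fill: take D (7 @ 194) → take G (14 @ 168) → take F (32 @ 278) → take H (29 @ 144) → take 20/30 of A → 98.00; 102/102 used.
Total value = 882.00

882.00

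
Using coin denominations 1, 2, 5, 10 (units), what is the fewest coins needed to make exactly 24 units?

24 = 2×10 + 2×2
Total coins = 2 + 2 = 4

4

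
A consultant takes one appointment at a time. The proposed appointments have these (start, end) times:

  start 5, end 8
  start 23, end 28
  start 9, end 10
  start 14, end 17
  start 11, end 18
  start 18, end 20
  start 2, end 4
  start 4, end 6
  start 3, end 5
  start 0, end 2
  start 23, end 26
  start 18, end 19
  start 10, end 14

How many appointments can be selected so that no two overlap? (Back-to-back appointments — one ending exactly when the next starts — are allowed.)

Greedy by earliest finish: after sorting by end time, pick each interval compatible with the last pick.
Sorted by end: (0,2)  (2,4)  (3,5)  (4,6)  (5,8)  (9,10)  (10,14)  (14,17)  (11,18)  (18,19)  (18,20)  (23,26)  (23,28)
take (0,2); take (2,4); skip (3,5); take (4,6); take (9,10); take (10,14); take (14,17); take (18,19); take (23,26); skip (23,28).
Selected 8 appointments.

8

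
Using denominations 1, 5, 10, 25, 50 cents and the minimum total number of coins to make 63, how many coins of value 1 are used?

Use the largest denomination that fits, subtract, and repeat.
63 = 1×50 + 1×10 + 3×1
Count of 1: 3

3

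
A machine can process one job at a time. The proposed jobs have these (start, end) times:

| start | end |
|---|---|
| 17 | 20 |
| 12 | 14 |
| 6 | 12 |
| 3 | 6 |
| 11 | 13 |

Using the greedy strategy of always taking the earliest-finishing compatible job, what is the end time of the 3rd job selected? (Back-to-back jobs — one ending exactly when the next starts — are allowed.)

14

Order by finish time; keep every interval that doesn't clash with the previous kept one.
By end time: (3,6), (6,12), (11,13), (12,14), (17,20).
Pick (3,6); next start ≥ 6 → (6,12); next start ≥ 12 → (12,14); next start ≥ 14 → (17,20).
Selected: (3,6) (6,12) (12,14) (17,20)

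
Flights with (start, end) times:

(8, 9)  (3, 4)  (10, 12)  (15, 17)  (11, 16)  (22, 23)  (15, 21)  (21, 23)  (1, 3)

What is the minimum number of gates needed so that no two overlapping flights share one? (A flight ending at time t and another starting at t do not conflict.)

3

starts: [1, 3, 8, 10, 11, 15, 15, 21, 22]
ends:   [3, 4, 9, 12, 16, 17, 21, 23, 23]
s1→1 e3→0 s3→1 e4→0 s8→1 e9→0 s10→1 s11→2 e12→1 s15→2 s15→3  — peak 3.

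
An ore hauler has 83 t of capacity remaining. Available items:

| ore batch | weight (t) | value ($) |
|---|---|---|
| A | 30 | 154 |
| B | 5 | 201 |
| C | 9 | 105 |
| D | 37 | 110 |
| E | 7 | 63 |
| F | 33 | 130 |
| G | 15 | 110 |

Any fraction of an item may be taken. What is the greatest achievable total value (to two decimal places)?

Sort by value per unit weight and fill in that order.
Order: B (201/5=40.20) > C (105/9=11.67) > E (63/7=9.00) > G (110/15=7.33) > A (154/30=5.13) > F (130/33=3.94) > D (110/37=2.97)
Fill: take B (5 @ 201) → take C (9 @ 105) → take E (7 @ 63) → take G (15 @ 110) → take A (30 @ 154) → take 17/33 of F → 66.97; 83/83 used.
Total value = 699.97

699.97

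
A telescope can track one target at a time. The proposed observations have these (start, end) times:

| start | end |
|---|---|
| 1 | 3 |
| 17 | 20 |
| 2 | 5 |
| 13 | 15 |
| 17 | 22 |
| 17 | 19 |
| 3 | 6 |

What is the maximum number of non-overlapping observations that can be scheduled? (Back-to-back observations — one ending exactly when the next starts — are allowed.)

Sorted by end: (1,3)  (2,5)  (3,6)  (13,15)  (17,19)  (17,20)  (17,22)
take (1,3); skip (2,5); take (3,6); take (13,15); take (17,19); skip (17,20).
Selected 4 observations.

4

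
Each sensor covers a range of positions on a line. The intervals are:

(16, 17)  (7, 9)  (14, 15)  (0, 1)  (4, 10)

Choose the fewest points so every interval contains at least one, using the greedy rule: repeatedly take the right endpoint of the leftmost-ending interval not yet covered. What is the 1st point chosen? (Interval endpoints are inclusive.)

1

Process intervals by earliest right end; each time one isn't hit yet, stab at its right endpoint.
Sorted: [0,1] [7,9] [4,10] [14,15] [16,17]
{[0,1]} hit by 1; {[7,9],[4,10]} hit by 9; {[14,15]} hit by 15; {[16,17]} hit by 17.
Points: 1, 9, 15, 17 (4 total).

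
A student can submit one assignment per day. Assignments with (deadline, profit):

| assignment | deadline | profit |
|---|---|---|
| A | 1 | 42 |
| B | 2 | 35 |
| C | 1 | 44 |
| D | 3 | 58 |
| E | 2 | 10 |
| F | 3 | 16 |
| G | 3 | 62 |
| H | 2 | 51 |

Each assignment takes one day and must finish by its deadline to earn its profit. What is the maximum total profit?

171

Take jobs in profit order; each goes to the latest open slot no later than its deadline.
By profit: G(d3,62), D(d3,58), H(d2,51), C(d1,44), A(d1,42), B(d2,35), F(d3,16), E(d2,10)
G→slot 3; D→slot 2; H→slot 1; C skipped; A skipped; B skipped; F skipped; E skipped.
Profit = 51 + 58 + 62 = 171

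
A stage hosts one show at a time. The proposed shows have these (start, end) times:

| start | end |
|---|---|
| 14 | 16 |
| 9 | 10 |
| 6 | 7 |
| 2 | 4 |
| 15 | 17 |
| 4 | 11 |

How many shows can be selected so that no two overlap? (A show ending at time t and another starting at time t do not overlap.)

Greedy by earliest finish: after sorting by end time, pick each interval compatible with the last pick.
By end time: (2,4), (6,7), (9,10), (4,11), (14,16), (15,17).
Pick (2,4); next start ≥ 4 → (6,7); next start ≥ 7 → (9,10); next start ≥ 10 → (14,16).
Selected 4 shows.

4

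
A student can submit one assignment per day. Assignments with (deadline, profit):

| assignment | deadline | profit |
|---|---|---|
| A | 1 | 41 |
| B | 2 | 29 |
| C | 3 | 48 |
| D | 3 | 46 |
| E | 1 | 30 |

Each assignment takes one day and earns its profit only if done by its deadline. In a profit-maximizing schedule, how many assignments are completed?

3

Take jobs in profit order; each goes to the latest open slot no later than its deadline.
Profit order: C=48 D=46 A=41 E=30 B=29
Assign: C→slot 3, D→slot 2, A→slot 1, E skipped, B skipped.
Slots: [1:A] [2:D] [3:C]
3 of 5 scheduled.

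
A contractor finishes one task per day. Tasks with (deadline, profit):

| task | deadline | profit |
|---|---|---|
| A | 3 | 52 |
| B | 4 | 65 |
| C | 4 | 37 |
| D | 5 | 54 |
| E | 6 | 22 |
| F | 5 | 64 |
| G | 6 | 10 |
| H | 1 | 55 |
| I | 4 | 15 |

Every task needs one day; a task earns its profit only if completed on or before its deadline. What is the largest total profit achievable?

By profit: B(d4,65), F(d5,64), H(d1,55), D(d5,54), A(d3,52), C(d4,37), E(d6,22), I(d4,15), G(d6,10)
B→slot 4; F→slot 5; H→slot 1; D→slot 3; A→slot 2; C skipped; E→slot 6; I skipped; G skipped.
Profit = 55 + 52 + 54 + 65 + 64 + 22 = 312

312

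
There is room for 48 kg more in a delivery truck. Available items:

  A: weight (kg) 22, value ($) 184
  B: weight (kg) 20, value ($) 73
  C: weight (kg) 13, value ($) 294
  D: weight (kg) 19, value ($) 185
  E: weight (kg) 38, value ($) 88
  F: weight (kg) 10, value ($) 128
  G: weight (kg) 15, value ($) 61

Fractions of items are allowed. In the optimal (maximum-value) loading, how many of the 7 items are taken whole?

Order: C (294/13=22.62) > F (128/10=12.80) > D (185/19=9.74) > A (184/22=8.36) > G (61/15=4.07) > B (73/20=3.65) > E (88/38=2.32)
Fill: take C (13 @ 294) → take F (10 @ 128) → take D (19 @ 185) → take 6/22 of A → 50.18; 48/48 used.
3 item(s) taken whole; one partial (take 6/22 of A).

3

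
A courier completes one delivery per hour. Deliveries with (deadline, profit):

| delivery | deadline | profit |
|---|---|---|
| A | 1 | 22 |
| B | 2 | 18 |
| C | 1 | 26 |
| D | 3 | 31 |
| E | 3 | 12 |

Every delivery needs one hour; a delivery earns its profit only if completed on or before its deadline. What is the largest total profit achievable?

75

By profit: D(d3,31), C(d1,26), A(d1,22), B(d2,18), E(d3,12)
D→slot 3; C→slot 1; A skipped; B→slot 2; E skipped.
Profit = 26 + 18 + 31 = 75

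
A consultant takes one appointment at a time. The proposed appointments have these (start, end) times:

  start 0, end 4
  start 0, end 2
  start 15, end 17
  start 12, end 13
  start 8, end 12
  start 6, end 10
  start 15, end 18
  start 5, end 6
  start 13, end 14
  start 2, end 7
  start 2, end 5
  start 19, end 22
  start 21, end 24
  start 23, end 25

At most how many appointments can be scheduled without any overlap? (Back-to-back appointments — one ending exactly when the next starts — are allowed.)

Greedy by earliest finish: after sorting by end time, pick each interval compatible with the last pick.
By end time: (0,2), (0,4), (2,5), (5,6), (2,7), (6,10), (8,12), (12,13), (13,14), (15,17), (15,18), (19,22), (21,24), (23,25).
Pick (0,2); next start ≥ 2 → (2,5); next start ≥ 5 → (5,6); next start ≥ 6 → (6,10); next start ≥ 10 → (12,13); next start ≥ 13 → (13,14); next start ≥ 14 → (15,17); next start ≥ 17 → (19,22); next start ≥ 22 → (23,25).
Selected 9 appointments.

9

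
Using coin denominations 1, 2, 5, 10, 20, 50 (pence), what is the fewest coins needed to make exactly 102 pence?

3

102 = 2×50 + 1×2
Total coins = 2 + 1 = 3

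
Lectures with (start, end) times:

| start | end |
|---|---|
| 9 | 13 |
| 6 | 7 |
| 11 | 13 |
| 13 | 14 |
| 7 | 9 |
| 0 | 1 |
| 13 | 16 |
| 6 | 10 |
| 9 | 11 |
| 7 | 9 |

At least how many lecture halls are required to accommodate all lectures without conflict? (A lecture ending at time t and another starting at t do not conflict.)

3

Count concurrent intervals with a sweep; the peak is the room count.
Events (time:±→running): 0:+→1 1:-→0 6:+→1 6:+→2 7:-→1 7:+→2 7:+→3 … peak 3.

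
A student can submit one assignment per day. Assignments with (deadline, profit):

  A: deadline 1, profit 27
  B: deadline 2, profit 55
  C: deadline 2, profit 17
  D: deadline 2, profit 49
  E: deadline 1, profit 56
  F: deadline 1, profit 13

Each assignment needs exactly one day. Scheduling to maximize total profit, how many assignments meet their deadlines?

2

Take jobs in profit order; each goes to the latest open slot no later than its deadline.
By profit: E(d1,56), B(d2,55), D(d2,49), A(d1,27), C(d2,17), F(d1,13)
E→slot 1; B→slot 2; D skipped; A skipped; C skipped; F skipped.
2 of 6 scheduled.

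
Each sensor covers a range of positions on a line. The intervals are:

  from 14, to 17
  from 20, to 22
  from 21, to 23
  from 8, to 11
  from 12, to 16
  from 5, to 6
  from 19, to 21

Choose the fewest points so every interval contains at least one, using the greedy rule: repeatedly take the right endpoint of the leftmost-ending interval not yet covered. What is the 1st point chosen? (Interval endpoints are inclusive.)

6

Sort by right endpoint; whenever an interval is uncovered, place a point at its right end.
Sorted: [5,6] [8,11] [12,16] [14,17] [19,21] [20,22] [21,23]
{[5,6]} hit by 6; {[8,11]} hit by 11; {[12,16],[14,17]} hit by 16; {[19,21],[20,22],[21,23]} hit by 21.
Points: 6, 11, 16, 21 (4 total).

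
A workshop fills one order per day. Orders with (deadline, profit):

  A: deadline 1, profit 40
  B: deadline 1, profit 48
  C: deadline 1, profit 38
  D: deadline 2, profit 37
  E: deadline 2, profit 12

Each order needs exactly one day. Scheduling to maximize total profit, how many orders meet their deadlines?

2

Profit order: B=48 A=40 C=38 D=37 E=12
Assign: B→slot 1, A skipped, C skipped, D→slot 2, E skipped.
Slots: [1:B] [2:D]
2 of 5 scheduled.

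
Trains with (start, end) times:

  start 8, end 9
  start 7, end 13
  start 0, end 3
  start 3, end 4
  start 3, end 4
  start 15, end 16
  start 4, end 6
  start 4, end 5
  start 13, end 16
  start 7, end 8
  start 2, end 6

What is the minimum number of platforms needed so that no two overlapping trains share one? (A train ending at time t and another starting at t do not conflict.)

3

The answer is the maximum number of intervals overlapping at any instant.
starts: [0, 2, 3, 3, 4, 4, 7, 7, 8, 13, 15]
ends:   [3, 4, 4, 5, 6, 6, 8, 9, 13, 16, 16]
s0→1 s2→2 e3→1 s3→2 s3→3  — peak 3.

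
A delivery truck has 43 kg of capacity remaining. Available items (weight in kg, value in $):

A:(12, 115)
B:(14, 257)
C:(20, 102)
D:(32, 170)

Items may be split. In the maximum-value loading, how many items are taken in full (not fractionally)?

Sort by value per unit weight and fill in that order.
Ratios (sorted): B 18.36, A 9.58, D 5.31, C 5.10
take B (14 @ 257); take A (12 @ 115); take 17/32 of D → 90.31. Capacity used 43/43.
2 item(s) taken whole; one partial (take 17/32 of D).

2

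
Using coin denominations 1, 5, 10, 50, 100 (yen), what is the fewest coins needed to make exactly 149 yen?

10

Use the largest denomination that fits, subtract, and repeat.
149 = 1×100 + 4×10 + 1×5 + 4×1
Total coins = 1 + 4 + 1 + 4 = 10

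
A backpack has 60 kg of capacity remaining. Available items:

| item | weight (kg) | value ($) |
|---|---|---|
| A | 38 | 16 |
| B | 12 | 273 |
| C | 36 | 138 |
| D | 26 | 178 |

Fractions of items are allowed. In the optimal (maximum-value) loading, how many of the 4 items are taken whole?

2

Sort by value per unit weight and fill in that order.
Ratios (sorted): B 22.75, D 6.85, C 3.83, A 0.42
take B (12 @ 273); take D (26 @ 178); take 22/36 of C → 84.33. Capacity used 60/60.
2 item(s) taken whole; one partial (take 22/36 of C).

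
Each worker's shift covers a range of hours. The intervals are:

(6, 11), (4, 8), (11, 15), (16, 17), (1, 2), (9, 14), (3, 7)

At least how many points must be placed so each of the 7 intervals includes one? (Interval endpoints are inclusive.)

4

Sort by right endpoint; whenever an interval is uncovered, place a point at its right end.
Sorted: [1,2] [3,7] [4,8] [6,11] [9,14] [11,15] [16,17]
{[1,2]} hit by 2; {[3,7],[4,8],[6,11]} hit by 7; {[9,14],[11,15]} hit by 14; {[16,17]} hit by 17.
Points: 2, 7, 14, 17 (4 total).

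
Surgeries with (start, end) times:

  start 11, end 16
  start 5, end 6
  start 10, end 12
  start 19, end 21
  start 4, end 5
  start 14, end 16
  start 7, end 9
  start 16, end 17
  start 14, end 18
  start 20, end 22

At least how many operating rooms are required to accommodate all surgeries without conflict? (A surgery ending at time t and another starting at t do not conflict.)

3

Count concurrent intervals with a sweep; the peak is the room count.
starts: [4, 5, 7, 10, 11, 14, 14, 16, 19, 20]
ends:   [5, 6, 9, 12, 16, 16, 17, 18, 21, 22]
s4→1 e5→0 s5→1 e6→0 s7→1 e9→0 s10→1 s11→2 e12→1 s14→2 s14→3  — peak 3.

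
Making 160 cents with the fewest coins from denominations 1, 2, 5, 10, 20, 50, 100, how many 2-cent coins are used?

Greedy: take as many of the largest coin as possible, then repeat with the remainder.
160 = 1×100 + 1×50 + 1×10
Count of 2: 0

0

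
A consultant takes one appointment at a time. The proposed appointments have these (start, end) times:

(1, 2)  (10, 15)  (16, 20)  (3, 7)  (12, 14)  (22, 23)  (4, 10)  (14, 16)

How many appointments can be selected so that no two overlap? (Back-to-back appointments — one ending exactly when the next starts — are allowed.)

6

Greedy by earliest finish: after sorting by end time, pick each interval compatible with the last pick.
By end time: (1,2), (3,7), (4,10), (12,14), (10,15), (14,16), (16,20), (22,23).
Pick (1,2); next start ≥ 2 → (3,7); next start ≥ 7 → (12,14); next start ≥ 14 → (14,16); next start ≥ 16 → (16,20); next start ≥ 20 → (22,23).
Selected 6 appointments.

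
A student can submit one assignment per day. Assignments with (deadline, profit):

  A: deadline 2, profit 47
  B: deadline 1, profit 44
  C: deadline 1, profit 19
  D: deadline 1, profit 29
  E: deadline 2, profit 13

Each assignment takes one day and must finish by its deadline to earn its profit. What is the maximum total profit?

91

Take jobs in profit order; each goes to the latest open slot no later than its deadline.
By profit: A(d2,47), B(d1,44), D(d1,29), C(d1,19), E(d2,13)
A→slot 2; B→slot 1; D skipped; C skipped; E skipped.
Profit = 44 + 47 = 91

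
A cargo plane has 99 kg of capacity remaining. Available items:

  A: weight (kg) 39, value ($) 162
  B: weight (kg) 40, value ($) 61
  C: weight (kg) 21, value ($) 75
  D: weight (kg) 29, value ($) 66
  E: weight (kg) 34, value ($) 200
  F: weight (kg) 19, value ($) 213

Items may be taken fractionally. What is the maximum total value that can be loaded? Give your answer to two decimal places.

600.00

Ratios (sorted): F 11.21, E 5.88, A 4.15, C 3.57, D 2.28, B 1.52
take F (19 @ 213); take E (34 @ 200); take A (39 @ 162); take 7/21 of C → 25.00. Capacity used 99/99.
Total value = 600.00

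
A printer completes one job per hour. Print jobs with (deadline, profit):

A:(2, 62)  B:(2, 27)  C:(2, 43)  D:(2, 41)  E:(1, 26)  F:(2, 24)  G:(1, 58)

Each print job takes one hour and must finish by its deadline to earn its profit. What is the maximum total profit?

Take jobs in profit order; each goes to the latest open slot no later than its deadline.
Profit order: A=62 G=58 C=43 D=41 B=27 E=26 F=24
Assign: A→slot 2, G→slot 1, C skipped, D skipped, B skipped, E skipped, F skipped.
Slots: [1:G] [2:A]
Profit = 58 + 62 = 120

120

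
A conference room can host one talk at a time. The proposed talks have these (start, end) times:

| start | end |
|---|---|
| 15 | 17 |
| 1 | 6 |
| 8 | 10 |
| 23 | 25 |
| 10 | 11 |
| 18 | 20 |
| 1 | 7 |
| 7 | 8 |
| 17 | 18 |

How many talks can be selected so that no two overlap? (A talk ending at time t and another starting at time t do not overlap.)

8

Order by finish time; keep every interval that doesn't clash with the previous kept one.
By end time: (1,6), (1,7), (7,8), (8,10), (10,11), (15,17), (17,18), (18,20), (23,25).
Pick (1,6); next start ≥ 6 → (7,8); next start ≥ 8 → (8,10); next start ≥ 10 → (10,11); next start ≥ 11 → (15,17); next start ≥ 17 → (17,18); next start ≥ 18 → (18,20); next start ≥ 20 → (23,25).
Selected 8 talks.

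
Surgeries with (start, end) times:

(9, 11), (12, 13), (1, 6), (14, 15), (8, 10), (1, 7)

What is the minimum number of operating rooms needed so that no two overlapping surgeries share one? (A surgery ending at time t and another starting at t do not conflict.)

2

Events (time:±→running): 1:+→1 1:+→2 … peak 2.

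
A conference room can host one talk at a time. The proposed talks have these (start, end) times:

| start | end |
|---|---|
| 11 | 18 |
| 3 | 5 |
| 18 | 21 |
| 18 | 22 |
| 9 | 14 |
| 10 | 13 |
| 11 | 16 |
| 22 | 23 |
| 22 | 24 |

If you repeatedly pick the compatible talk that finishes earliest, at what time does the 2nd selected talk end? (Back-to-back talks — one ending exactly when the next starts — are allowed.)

13

Greedy by earliest finish: after sorting by end time, pick each interval compatible with the last pick.
By end time: (3,5), (10,13), (9,14), (11,16), (11,18), (18,21), (18,22), (22,23), (22,24).
Pick (3,5); next start ≥ 5 → (10,13); next start ≥ 13 → (18,21); next start ≥ 21 → (22,23).
Selected: (3,5) (10,13) (18,21) (22,23)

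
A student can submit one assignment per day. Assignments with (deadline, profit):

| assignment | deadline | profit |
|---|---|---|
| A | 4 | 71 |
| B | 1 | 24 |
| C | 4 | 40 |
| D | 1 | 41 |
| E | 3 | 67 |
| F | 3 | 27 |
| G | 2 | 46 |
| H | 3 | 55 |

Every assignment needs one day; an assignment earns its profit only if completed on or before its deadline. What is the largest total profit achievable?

239

Take jobs in profit order; each goes to the latest open slot no later than its deadline.
By profit: A(d4,71), E(d3,67), H(d3,55), G(d2,46), D(d1,41), C(d4,40), F(d3,27), B(d1,24)
A→slot 4; E→slot 3; H→slot 2; G→slot 1; D skipped; C skipped; F skipped; B skipped.
Profit = 46 + 55 + 67 + 71 = 239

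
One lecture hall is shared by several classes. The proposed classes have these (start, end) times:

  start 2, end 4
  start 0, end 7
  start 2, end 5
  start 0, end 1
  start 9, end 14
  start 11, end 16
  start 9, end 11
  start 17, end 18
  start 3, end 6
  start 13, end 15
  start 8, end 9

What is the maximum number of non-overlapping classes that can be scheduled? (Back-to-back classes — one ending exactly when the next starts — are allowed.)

6

By end time: (0,1), (2,4), (2,5), (3,6), (0,7), (8,9), (9,11), (9,14), (13,15), (11,16), (17,18).
Pick (0,1); next start ≥ 1 → (2,4); next start ≥ 4 → (8,9); next start ≥ 9 → (9,11); next start ≥ 11 → (13,15); next start ≥ 15 → (17,18).
Selected 6 classes.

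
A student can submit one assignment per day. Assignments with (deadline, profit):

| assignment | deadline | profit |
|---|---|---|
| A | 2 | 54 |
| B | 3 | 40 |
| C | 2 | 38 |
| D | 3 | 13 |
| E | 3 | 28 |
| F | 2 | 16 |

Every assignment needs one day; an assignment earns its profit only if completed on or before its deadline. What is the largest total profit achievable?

132

Profit order: A=54 B=40 C=38 E=28 F=16 D=13
Assign: A→slot 2, B→slot 3, C→slot 1, E skipped, F skipped, D skipped.
Slots: [1:C] [2:A] [3:B]
Profit = 38 + 54 + 40 = 132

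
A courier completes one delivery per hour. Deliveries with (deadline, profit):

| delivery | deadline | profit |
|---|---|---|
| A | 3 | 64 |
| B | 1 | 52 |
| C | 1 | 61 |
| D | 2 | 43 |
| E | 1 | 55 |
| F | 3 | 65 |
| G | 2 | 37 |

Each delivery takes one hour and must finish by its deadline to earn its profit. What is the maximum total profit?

Take jobs in profit order; each goes to the latest open slot no later than its deadline.
By profit: F(d3,65), A(d3,64), C(d1,61), E(d1,55), B(d1,52), D(d2,43), G(d2,37)
F→slot 3; A→slot 2; C→slot 1; E skipped; B skipped; D skipped; G skipped.
Profit = 61 + 64 + 65 = 190

190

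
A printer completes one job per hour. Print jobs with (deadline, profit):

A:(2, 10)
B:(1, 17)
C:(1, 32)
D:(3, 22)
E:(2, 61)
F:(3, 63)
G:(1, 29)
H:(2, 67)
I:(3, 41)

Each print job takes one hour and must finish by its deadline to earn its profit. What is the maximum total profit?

191

Sort by profit descending; place each in the latest free slot ≤ its deadline.
Profit order: H=67 F=63 E=61 I=41 C=32 G=29 D=22 B=17 A=10
Assign: H→slot 2, F→slot 3, E→slot 1, I skipped, C skipped, G skipped, D skipped, B skipped, A skipped.
Slots: [1:E] [2:H] [3:F]
Profit = 61 + 67 + 63 = 191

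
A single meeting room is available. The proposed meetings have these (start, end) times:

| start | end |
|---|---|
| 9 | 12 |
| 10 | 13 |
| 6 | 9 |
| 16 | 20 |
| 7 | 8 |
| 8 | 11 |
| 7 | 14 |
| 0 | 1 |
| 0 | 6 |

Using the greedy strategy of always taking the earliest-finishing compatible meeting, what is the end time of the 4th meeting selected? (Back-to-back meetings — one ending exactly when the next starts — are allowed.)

Sorted by end: (0,1)  (0,6)  (7,8)  (6,9)  (8,11)  (9,12)  (10,13)  (7,14)  (16,20)
take (0,1); skip (0,6); take (7,8); take (8,11); skip (10,13); take (16,20).
Selected: (0,1) (7,8) (8,11) (16,20)

20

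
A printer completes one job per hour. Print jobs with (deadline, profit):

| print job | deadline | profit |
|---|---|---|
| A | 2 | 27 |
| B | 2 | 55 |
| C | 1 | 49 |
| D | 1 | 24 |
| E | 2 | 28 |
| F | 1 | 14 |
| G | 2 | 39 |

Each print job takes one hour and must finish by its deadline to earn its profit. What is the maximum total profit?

104

Sort by profit descending; place each in the latest free slot ≤ its deadline.
Profit order: B=55 C=49 G=39 E=28 A=27 D=24 F=14
Assign: B→slot 2, C→slot 1, G skipped, E skipped, A skipped, D skipped, F skipped.
Slots: [1:C] [2:B]
Profit = 49 + 55 = 104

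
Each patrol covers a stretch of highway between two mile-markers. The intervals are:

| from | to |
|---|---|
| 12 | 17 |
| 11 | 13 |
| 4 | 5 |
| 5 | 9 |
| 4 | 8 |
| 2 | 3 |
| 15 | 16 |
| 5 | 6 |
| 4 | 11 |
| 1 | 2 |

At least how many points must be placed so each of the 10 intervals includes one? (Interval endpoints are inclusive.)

4

By right end: [1,2]  [2,3]  [4,5]  [5,6]  [4,8]  [5,9]  [4,11]  [11,13]  [15,16]  [12,17]
[1,2] uncovered → point at 2; [4,5] uncovered → point at 5; [11,13] uncovered → point at 13; [15,16] uncovered → point at 16.
Points: 2, 5, 13, 16 (4 total).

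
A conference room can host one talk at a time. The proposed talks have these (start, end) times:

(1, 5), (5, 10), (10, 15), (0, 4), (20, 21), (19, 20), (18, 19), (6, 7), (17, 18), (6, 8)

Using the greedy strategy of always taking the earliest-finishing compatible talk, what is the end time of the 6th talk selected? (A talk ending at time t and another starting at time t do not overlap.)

Sort by end time and greedily take each interval whose start is ≥ the last chosen end.
By end time: (0,4), (1,5), (6,7), (6,8), (5,10), (10,15), (17,18), (18,19), (19,20), (20,21).
Pick (0,4); next start ≥ 4 → (6,7); next start ≥ 7 → (10,15); next start ≥ 15 → (17,18); next start ≥ 18 → (18,19); next start ≥ 19 → (19,20); next start ≥ 20 → (20,21).
Selected: (0,4) (6,7) (10,15) (17,18) (18,19) (19,20) (20,21)

20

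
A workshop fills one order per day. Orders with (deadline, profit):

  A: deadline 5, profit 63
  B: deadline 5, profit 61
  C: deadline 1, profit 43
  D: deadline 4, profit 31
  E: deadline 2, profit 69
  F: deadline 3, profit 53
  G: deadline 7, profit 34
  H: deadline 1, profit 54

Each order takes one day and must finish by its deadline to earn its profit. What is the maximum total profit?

334

Sort by profit descending; place each in the latest free slot ≤ its deadline.
Profit order: E=69 A=63 B=61 H=54 F=53 C=43 G=34 D=31
Assign: E→slot 2, A→slot 5, B→slot 4, H→slot 1, F→slot 3, C skipped, G→slot 7, D skipped.
Slots: [1:H] [2:E] [3:F] [4:B] [5:A] [7:G]
Profit = 54 + 69 + 53 + 61 + 63 + 34 = 334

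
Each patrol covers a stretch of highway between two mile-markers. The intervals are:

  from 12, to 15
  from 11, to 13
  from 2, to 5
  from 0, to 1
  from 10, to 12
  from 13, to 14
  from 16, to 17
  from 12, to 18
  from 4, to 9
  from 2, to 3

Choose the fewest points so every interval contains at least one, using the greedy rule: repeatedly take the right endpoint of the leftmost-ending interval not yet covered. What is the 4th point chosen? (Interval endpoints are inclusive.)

By right end: [0,1]  [2,3]  [2,5]  [4,9]  [10,12]  [11,13]  [13,14]  [12,15]  [16,17]  [12,18]
[0,1] uncovered → point at 1; [2,3] uncovered → point at 3; [4,9] uncovered → point at 9; [10,12] uncovered → point at 12; [13,14] uncovered → point at 14; [16,17] uncovered → point at 17.
Points: 1, 3, 9, 12, 14, 17 (6 total).

12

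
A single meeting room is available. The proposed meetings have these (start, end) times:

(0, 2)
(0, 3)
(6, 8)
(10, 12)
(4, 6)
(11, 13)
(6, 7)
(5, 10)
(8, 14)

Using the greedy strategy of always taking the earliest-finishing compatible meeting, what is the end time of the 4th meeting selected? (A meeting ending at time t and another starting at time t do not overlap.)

Greedy by earliest finish: after sorting by end time, pick each interval compatible with the last pick.
By end time: (0,2), (0,3), (4,6), (6,7), (6,8), (5,10), (10,12), (11,13), (8,14).
Pick (0,2); next start ≥ 2 → (4,6); next start ≥ 6 → (6,7); next start ≥ 7 → (10,12).
Selected: (0,2) (4,6) (6,7) (10,12)

12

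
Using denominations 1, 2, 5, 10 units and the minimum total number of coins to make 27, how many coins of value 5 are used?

1

27 = 2×10 + 1×5 + 1×2
Count of 5: 1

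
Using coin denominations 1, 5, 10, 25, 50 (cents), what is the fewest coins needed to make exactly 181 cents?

6

Greedy: take as many of the largest coin as possible, then repeat with the remainder.
181 = 3×50 + 1×25 + 1×5 + 1×1
Total coins = 3 + 1 + 1 + 1 = 6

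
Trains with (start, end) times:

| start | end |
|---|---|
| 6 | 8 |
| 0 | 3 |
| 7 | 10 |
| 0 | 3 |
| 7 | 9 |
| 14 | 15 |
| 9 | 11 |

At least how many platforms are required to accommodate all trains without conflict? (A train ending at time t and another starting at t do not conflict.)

3

starts: [0, 0, 6, 7, 7, 9, 14]
ends:   [3, 3, 8, 9, 10, 11, 15]
s0→1 s0→2 e3→1 e3→0 s6→1 s7→2 s7→3  — peak 3.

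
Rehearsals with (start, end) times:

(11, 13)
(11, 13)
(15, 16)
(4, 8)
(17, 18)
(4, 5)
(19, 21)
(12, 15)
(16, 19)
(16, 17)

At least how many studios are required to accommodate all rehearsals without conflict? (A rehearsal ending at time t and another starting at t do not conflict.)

3

Count concurrent intervals with a sweep; the peak is the room count.
Events (time:±→running): 4:+→1 4:+→2 5:-→1 8:-→0 11:+→1 11:+→2 12:+→3 … peak 3.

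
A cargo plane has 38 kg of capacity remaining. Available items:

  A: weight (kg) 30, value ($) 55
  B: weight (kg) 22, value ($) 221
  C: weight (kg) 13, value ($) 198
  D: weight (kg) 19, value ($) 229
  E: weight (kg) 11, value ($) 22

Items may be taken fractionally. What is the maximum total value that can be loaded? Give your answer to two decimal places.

487.27

Sort by value per unit weight and fill in that order.
Order: C (198/13=15.23) > D (229/19=12.05) > B (221/22=10.05) > E (22/11=2.00) > A (55/30=1.83)
Fill: take C (13 @ 198) → take D (19 @ 229) → take 6/22 of B → 60.27; 38/38 used.
Total value = 487.27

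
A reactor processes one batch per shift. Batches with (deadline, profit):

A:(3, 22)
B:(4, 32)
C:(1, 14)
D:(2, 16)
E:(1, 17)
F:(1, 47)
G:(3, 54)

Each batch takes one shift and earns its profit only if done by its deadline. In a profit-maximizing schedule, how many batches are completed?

By profit: G(d3,54), F(d1,47), B(d4,32), A(d3,22), E(d1,17), D(d2,16), C(d1,14)
G→slot 3; F→slot 1; B→slot 4; A→slot 2; E skipped; D skipped; C skipped.
4 of 7 scheduled.

4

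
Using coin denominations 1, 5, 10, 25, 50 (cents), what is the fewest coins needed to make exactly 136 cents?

136 − 2×50→36 − 1×25→11 − 1×10→1 − 1×1→0
Total coins = 2 + 1 + 1 + 1 = 5

5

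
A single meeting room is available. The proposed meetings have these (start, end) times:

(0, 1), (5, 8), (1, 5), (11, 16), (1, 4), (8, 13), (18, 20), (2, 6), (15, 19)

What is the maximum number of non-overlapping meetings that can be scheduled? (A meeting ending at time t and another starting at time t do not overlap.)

By end time: (0,1), (1,4), (1,5), (2,6), (5,8), (8,13), (11,16), (15,19), (18,20).
Pick (0,1); next start ≥ 1 → (1,4); next start ≥ 4 → (5,8); next start ≥ 8 → (8,13); next start ≥ 13 → (15,19).
Selected 5 meetings.

5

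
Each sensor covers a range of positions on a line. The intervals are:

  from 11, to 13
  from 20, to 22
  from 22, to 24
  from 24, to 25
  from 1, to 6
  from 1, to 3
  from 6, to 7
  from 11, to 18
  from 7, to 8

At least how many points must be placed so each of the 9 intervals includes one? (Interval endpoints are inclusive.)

5

Process intervals by earliest right end; each time one isn't hit yet, stab at its right endpoint.
By right end: [1,3]  [1,6]  [6,7]  [7,8]  [11,13]  [11,18]  [20,22]  [22,24]  [24,25]
[1,3] uncovered → point at 3; [6,7] uncovered → point at 7; [11,13] uncovered → point at 13; [20,22] uncovered → point at 22; [24,25] uncovered → point at 25.
Points: 3, 7, 13, 22, 25 (5 total).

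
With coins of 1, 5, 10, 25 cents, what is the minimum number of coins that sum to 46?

4

Greedy: take as many of the largest coin as possible, then repeat with the remainder.
46 − 1×25→21 − 2×10→1 − 1×1→0
Total coins = 1 + 2 + 1 = 4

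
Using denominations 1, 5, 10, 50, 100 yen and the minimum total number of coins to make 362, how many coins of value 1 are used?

2

Greedy: take as many of the largest coin as possible, then repeat with the remainder.
362 = 3×100 + 1×50 + 1×10 + 2×1
Count of 1: 2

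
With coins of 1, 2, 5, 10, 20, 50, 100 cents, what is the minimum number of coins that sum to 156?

4

Use the largest denomination that fits, subtract, and repeat.
156 = 1×100 + 1×50 + 1×5 + 1×1
Total coins = 1 + 1 + 1 + 1 = 4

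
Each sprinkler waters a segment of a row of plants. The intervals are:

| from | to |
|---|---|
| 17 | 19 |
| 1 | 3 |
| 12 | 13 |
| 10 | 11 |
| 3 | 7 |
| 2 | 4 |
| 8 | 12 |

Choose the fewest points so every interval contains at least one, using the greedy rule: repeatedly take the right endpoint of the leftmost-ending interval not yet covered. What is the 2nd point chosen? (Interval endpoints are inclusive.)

11

Sort by right endpoint; whenever an interval is uncovered, place a point at its right end.
Sorted: [1,3] [2,4] [3,7] [10,11] [8,12] [12,13] [17,19]
{[1,3],[2,4],[3,7]} hit by 3; {[10,11],[8,12]} hit by 11; {[12,13]} hit by 13; {[17,19]} hit by 19.
Points: 3, 11, 13, 19 (4 total).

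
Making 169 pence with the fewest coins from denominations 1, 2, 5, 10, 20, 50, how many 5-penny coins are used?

1

Use the largest denomination that fits, subtract, and repeat.
169 = 3×50 + 1×10 + 1×5 + 2×2
Count of 5: 1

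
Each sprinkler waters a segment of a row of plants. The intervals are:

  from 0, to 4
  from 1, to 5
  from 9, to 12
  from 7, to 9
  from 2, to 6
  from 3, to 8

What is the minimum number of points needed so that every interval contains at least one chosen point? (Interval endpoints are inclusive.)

Sort by right endpoint; whenever an interval is uncovered, place a point at its right end.
By right end: [0,4]  [1,5]  [2,6]  [3,8]  [7,9]  [9,12]
[0,4] uncovered → point at 4; [7,9] uncovered → point at 9.
Points: 4, 9 (2 total).

2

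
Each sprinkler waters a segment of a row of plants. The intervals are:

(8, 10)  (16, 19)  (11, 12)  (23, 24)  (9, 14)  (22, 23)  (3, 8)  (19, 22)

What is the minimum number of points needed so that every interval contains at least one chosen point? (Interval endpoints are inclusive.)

4

Process intervals by earliest right end; each time one isn't hit yet, stab at its right endpoint.
By right end: [3,8]  [8,10]  [11,12]  [9,14]  [16,19]  [19,22]  [22,23]  [23,24]
[3,8] uncovered → point at 8; [11,12] uncovered → point at 12; [16,19] uncovered → point at 19; [22,23] uncovered → point at 23.
Points: 8, 12, 19, 23 (4 total).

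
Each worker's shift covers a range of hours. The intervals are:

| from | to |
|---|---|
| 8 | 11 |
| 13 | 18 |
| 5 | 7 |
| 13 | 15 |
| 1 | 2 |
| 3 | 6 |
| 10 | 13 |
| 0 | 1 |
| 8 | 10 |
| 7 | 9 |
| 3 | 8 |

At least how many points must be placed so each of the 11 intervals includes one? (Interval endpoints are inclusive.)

Sort by right endpoint; whenever an interval is uncovered, place a point at its right end.
Sorted: [0,1] [1,2] [3,6] [5,7] [3,8] [7,9] [8,10] [8,11] [10,13] [13,15] [13,18]
{[0,1],[1,2]} hit by 1; {[3,6],[5,7],[3,8]} hit by 6; {[7,9],[8,10],[8,11]} hit by 9; {[10,13],[13,15],[13,18]} hit by 13.
Points: 1, 6, 9, 13 (4 total).

4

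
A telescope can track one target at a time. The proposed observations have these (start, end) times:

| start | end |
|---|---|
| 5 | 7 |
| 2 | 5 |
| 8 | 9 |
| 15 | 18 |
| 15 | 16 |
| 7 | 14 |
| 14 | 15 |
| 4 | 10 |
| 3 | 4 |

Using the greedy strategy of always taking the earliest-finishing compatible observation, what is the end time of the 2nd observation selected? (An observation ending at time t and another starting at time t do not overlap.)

Order by finish time; keep every interval that doesn't clash with the previous kept one.
By end time: (3,4), (2,5), (5,7), (8,9), (4,10), (7,14), (14,15), (15,16), (15,18).
Pick (3,4); next start ≥ 4 → (5,7); next start ≥ 7 → (8,9); next start ≥ 9 → (14,15); next start ≥ 15 → (15,16).
Selected: (3,4) (5,7) (8,9) (14,15) (15,16)

7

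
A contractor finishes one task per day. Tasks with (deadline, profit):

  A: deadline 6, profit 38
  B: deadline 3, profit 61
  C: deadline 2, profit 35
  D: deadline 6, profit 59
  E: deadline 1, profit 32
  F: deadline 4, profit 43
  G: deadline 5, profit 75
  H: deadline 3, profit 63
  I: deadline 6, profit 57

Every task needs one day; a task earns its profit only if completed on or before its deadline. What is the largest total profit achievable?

Sort by profit descending; place each in the latest free slot ≤ its deadline.
By profit: G(d5,75), H(d3,63), B(d3,61), D(d6,59), I(d6,57), F(d4,43), A(d6,38), C(d2,35), E(d1,32)
G→slot 5; H→slot 3; B→slot 2; D→slot 6; I→slot 4; F→slot 1; A skipped; C skipped; E skipped.
Profit = 43 + 61 + 63 + 57 + 75 + 59 = 358

358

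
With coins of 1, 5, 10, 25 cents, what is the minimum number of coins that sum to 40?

3

Use the largest denomination that fits, subtract, and repeat.
40 = 1×25 + 1×10 + 1×5
Total coins = 1 + 1 + 1 = 3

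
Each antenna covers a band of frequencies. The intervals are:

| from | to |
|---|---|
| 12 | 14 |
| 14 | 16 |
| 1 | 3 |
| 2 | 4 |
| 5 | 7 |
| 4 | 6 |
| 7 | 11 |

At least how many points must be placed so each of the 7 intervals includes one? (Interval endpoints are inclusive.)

By right end: [1,3]  [2,4]  [4,6]  [5,7]  [7,11]  [12,14]  [14,16]
[1,3] uncovered → point at 3; [4,6] uncovered → point at 6; [7,11] uncovered → point at 11; [12,14] uncovered → point at 14.
Points: 3, 6, 11, 14 (4 total).

4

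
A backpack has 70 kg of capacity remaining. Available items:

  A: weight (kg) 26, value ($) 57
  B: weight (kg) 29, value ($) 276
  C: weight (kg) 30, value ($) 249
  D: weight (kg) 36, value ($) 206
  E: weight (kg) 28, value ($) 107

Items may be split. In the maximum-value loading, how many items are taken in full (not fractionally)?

2

Sort by value per unit weight and fill in that order.
Ratios (sorted): B 9.52, C 8.30, D 5.72, E 3.82, A 2.19
take B (29 @ 276); take C (30 @ 249); take 11/36 of D → 62.94. Capacity used 70/70.
2 item(s) taken whole; one partial (take 11/36 of D).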